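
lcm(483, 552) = 3864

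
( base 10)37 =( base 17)23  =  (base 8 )45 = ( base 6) 101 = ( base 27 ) 1A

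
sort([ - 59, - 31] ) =[ - 59, - 31 ] 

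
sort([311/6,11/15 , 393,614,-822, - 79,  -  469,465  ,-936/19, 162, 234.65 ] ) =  [-822,  -  469, - 79,  -  936/19, 11/15,311/6,162,  234.65,  393, 465,614]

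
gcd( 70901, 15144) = 1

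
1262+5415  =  6677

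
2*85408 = 170816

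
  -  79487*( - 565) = 44910155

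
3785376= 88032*43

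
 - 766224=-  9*85136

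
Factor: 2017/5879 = 2017^1*5879^( - 1) 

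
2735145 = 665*4113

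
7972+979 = 8951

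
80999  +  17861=98860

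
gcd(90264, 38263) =1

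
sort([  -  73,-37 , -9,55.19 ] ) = [-73 , - 37,  -  9,55.19]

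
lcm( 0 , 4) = 0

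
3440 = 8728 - 5288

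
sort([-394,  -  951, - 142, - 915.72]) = [ - 951, -915.72, - 394 , - 142 ] 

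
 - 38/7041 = -1 + 7003/7041 = - 0.01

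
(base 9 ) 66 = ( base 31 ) 1t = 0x3c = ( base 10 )60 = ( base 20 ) 30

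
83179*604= 50240116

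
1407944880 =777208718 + 630736162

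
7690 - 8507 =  - 817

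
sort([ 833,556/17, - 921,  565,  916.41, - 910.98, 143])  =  [ - 921, - 910.98,556/17, 143,  565 , 833,916.41]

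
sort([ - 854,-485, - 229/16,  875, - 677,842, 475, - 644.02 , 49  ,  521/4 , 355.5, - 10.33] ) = [ - 854, - 677, - 644.02,  -  485, - 229/16,- 10.33,  49,521/4,  355.5,475, 842, 875]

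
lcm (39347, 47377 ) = 2321473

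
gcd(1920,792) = 24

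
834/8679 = 278/2893= 0.10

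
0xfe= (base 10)254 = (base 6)1102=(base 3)100102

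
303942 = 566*537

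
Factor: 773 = 773^1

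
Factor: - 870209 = - 373^1*2333^1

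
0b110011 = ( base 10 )51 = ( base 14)39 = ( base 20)2b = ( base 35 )1g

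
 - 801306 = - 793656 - 7650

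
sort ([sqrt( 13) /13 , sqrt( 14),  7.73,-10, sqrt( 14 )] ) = [ - 10,sqrt ( 13 ) /13 , sqrt( 14 ), sqrt( 14 ),7.73 ] 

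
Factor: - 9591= - 3^1*23^1*139^1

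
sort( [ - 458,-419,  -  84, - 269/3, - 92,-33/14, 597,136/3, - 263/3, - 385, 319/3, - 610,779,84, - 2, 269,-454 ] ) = [-610, - 458 , - 454,-419,  -  385, - 92, - 269/3, - 263/3, -84, -33/14, - 2, 136/3,  84,  319/3,269, 597, 779 ] 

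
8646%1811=1402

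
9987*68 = 679116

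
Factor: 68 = 2^2*17^1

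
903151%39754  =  28563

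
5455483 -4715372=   740111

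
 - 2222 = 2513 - 4735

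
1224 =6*204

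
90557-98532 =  - 7975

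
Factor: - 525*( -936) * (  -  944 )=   -  2^7*3^3*5^2*7^1*13^1*59^1 = -463881600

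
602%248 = 106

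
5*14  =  70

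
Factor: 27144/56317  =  2^3 *3^2*13^1*29^1*199^(-1) * 283^(- 1 )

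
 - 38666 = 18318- 56984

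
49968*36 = 1798848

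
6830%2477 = 1876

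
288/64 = 4+1/2=4.50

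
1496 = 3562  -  2066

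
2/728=1/364 = 0.00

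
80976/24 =3374= 3374.00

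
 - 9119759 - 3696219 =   -  12815978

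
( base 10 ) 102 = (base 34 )30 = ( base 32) 36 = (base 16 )66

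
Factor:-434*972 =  - 421848 =- 2^3*3^5*7^1 * 31^1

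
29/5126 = 29/5126 = 0.01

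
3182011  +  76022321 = 79204332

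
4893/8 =4893/8= 611.62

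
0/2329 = 0= 0.00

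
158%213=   158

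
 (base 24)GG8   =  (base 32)9C8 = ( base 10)9608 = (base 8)22610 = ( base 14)3704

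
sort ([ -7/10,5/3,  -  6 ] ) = [ - 6,-7/10,  5/3] 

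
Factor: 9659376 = 2^4 * 3^2*67079^1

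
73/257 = 73/257 = 0.28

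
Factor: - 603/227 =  - 3^2* 67^1*227^( - 1)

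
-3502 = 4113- 7615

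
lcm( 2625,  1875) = 13125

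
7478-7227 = 251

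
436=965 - 529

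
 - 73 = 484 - 557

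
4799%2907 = 1892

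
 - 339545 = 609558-949103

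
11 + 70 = 81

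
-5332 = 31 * (-172 ) 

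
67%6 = 1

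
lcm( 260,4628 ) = 23140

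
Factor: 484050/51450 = 461/49 = 7^ ( - 2 )*461^1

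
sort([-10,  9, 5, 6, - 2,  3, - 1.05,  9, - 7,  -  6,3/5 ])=[- 10, - 7,  -  6, - 2, - 1.05 , 3/5,  3, 5, 6, 9, 9 ] 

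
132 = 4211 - 4079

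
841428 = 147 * 5724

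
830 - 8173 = -7343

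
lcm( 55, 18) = 990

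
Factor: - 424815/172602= - 635/258 = - 2^( - 1) * 3^(- 1 )*5^1*43^( - 1)*127^1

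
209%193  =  16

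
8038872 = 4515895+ 3522977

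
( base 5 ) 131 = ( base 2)101001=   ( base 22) 1J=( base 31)1A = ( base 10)41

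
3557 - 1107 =2450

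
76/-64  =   - 2 + 13/16= - 1.19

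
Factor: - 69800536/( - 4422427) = 2^3 * 13^1*671159^1*4422427^( - 1)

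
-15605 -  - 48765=33160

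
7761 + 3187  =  10948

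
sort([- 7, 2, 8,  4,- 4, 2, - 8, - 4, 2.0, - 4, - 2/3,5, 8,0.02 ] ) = [ - 8, - 7, - 4, - 4, - 4, - 2/3 , 0.02,  2,2, 2.0, 4, 5, 8,  8]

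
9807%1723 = 1192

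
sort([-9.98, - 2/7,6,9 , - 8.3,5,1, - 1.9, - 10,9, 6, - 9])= [  -  10, - 9.98, - 9 , - 8.3, - 1.9, - 2/7,1, 5, 6,6, 9, 9] 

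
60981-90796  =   - 29815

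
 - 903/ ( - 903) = 1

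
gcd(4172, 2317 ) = 7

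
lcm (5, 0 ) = 0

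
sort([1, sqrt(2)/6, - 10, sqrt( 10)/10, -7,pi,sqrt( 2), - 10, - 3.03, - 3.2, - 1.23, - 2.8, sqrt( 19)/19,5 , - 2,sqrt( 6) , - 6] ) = [- 10, - 10, - 7,-6, - 3.2, - 3.03, - 2.8, - 2  , - 1.23, sqrt(19)/19,sqrt( 2 ) /6 , sqrt( 10)/10,1, sqrt(2), sqrt( 6), pi, 5 ]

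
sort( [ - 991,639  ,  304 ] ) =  [ - 991,304,639 ]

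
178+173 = 351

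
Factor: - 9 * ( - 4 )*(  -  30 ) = -1080 = - 2^3 * 3^3*5^1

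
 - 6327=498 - 6825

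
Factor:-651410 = -2^1*5^1*65141^1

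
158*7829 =1236982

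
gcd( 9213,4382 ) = 1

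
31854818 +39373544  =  71228362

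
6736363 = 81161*83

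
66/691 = 66/691 = 0.10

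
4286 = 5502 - 1216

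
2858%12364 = 2858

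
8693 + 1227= 9920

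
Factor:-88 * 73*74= - 475376 =- 2^4*11^1*37^1 * 73^1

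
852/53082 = 142/8847 = 0.02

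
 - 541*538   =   - 291058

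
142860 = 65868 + 76992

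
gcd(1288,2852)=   92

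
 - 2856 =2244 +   -  5100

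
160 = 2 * 80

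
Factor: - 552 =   -  2^3 *3^1*23^1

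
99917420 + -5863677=94053743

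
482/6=80+1/3 =80.33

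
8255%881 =326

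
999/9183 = 333/3061 = 0.11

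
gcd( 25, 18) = 1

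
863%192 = 95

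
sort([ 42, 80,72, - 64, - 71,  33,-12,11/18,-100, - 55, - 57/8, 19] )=[-100, - 71, - 64, - 55, - 12, - 57/8,11/18,  19, 33, 42, 72,  80 ] 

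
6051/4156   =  6051/4156 = 1.46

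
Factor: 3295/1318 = 5/2 = 2^( - 1 ) * 5^1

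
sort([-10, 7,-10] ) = [ - 10, - 10, 7]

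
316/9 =316/9 = 35.11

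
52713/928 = 56 + 745/928 =56.80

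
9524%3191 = 3142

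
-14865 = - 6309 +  - 8556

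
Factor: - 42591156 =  - 2^2*3^1*43^1*59^1*1399^1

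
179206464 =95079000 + 84127464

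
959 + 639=1598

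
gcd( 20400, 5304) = 408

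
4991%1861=1269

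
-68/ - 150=34/75 =0.45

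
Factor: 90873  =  3^2*23^1*439^1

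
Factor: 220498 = 2^1* 41^1 * 2689^1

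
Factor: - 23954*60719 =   -  1454462926= -  2^1 * 7^1*29^1*59^1*60719^1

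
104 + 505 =609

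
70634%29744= 11146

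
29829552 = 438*68104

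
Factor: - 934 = - 2^1*467^1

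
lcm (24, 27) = 216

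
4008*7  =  28056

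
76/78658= 38/39329 = 0.00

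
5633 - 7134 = -1501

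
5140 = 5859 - 719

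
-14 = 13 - 27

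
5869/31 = 5869/31 = 189.32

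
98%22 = 10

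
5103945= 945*5401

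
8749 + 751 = 9500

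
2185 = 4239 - 2054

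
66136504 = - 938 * (-70508 ) 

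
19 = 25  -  6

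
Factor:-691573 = -691573^1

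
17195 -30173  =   - 12978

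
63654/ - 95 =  - 63654/95 =- 670.04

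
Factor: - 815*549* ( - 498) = 2^1*3^3*5^1*61^1*83^1*163^1 = 222822630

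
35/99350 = 7/19870 =0.00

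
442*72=31824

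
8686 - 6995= 1691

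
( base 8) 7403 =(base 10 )3843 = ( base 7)14130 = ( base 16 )f03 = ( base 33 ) 3hf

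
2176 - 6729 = -4553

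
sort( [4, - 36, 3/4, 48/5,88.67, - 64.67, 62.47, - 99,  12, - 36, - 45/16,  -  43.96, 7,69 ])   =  [ - 99, - 64.67, - 43.96,-36,-36,-45/16 , 3/4, 4, 7, 48/5,12,62.47, 69,  88.67]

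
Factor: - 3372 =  - 2^2*3^1*281^1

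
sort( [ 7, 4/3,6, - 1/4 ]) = [ - 1/4,4/3,6, 7 ]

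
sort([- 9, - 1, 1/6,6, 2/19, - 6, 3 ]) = [ - 9, - 6, - 1 , 2/19, 1/6,  3, 6] 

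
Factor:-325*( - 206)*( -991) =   -  2^1* 5^2*13^1*103^1*991^1  =  -  66347450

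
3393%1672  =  49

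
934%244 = 202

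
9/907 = 9/907 = 0.01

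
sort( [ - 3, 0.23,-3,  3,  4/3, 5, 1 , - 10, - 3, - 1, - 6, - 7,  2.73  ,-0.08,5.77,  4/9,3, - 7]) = [ - 10, - 7, - 7, - 6, - 3, -3,  -  3, - 1, - 0.08,0.23,4/9, 1,4/3, 2.73,3,3, 5,5.77]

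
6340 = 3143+3197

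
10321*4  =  41284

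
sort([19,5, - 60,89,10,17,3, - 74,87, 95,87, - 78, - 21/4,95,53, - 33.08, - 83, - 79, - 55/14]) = [ - 83, - 79, - 78, - 74, - 60, - 33.08, - 21/4, - 55/14,3, 5,10,17,19,53, 87,87,89, 95, 95 ] 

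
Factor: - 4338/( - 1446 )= 3^1= 3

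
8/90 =4/45 = 0.09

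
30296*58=1757168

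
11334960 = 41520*273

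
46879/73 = 642 + 13/73 = 642.18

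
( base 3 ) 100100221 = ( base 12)3b51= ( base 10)6829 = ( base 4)1222231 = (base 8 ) 15255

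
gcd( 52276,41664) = 28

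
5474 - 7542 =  - 2068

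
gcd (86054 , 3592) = 2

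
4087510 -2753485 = 1334025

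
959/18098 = 959/18098=0.05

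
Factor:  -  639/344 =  - 2^( - 3)*3^2 * 43^( -1 ) * 71^1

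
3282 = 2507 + 775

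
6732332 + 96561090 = 103293422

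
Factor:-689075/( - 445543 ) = 5^2*7^(-1 )*43^1*641^1*63649^(-1 )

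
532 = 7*76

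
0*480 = 0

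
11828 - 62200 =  - 50372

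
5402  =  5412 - 10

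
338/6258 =169/3129 =0.05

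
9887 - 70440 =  - 60553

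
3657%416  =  329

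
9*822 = 7398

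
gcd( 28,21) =7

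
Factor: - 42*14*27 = - 15876 = - 2^2 * 3^4*7^2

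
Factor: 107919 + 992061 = 1099980 = 2^2 *3^4*5^1 * 7^1*97^1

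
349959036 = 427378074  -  77419038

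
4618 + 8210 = 12828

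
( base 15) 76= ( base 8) 157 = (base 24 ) 4F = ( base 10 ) 111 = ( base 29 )3o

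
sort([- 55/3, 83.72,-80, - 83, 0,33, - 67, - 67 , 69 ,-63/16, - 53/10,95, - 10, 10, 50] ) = [ - 83, - 80, - 67, - 67  ,-55/3, - 10, - 53/10, - 63/16, 0, 10, 33, 50, 69,83.72, 95]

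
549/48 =11 + 7/16=11.44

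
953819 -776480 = 177339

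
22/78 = 11/39 = 0.28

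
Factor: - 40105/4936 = - 2^(  -  3 )*5^1*13^1 = -65/8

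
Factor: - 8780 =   -  2^2*5^1*439^1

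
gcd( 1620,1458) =162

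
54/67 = 54/67  =  0.81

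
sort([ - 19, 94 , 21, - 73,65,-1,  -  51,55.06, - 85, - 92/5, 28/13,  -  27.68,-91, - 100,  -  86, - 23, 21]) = [  -  100, - 91,  -  86 , - 85, - 73, - 51, - 27.68, - 23,-19,-92/5,  -  1,28/13, 21 , 21,55.06,65, 94]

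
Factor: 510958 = 2^1*7^1*36497^1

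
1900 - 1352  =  548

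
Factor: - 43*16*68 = - 46784 = - 2^6*17^1*43^1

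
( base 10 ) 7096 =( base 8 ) 15670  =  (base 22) EEC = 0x1BB8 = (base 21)G1J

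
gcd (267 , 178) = 89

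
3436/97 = 35 + 41/97 = 35.42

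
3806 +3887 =7693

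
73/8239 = 73/8239 =0.01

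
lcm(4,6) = 12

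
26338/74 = 13169/37 =355.92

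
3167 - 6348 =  -3181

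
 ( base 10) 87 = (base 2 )1010111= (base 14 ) 63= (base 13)69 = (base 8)127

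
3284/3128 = 1 + 39/782= 1.05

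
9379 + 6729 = 16108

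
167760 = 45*3728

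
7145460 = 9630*742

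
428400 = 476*900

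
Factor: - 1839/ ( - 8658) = 2^(-1 )* 3^( - 1 )*13^( - 1)*37^( - 1)*613^1 = 613/2886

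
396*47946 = 18986616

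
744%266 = 212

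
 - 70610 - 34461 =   -  105071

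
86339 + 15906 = 102245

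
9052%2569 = 1345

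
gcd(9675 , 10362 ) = 3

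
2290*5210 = 11930900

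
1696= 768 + 928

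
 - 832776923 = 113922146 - 946699069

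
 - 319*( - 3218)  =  1026542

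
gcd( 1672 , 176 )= 88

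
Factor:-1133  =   - 11^1*103^1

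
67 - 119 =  -52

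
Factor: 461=461^1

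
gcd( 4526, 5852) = 2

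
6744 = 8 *843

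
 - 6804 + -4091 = -10895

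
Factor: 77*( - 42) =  -3234 = - 2^1*3^1*7^2 * 11^1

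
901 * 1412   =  1272212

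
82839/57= 27613/19 = 1453.32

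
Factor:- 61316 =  - 2^2 *15329^1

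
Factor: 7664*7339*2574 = 2^5 *3^2  *11^1 *13^1 * 41^1 * 179^1 * 479^1 = 144777451104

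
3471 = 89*39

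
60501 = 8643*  7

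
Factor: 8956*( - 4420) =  - 2^4*5^1* 13^1 * 17^1*2239^1 =-  39585520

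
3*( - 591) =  - 1773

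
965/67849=965/67849 = 0.01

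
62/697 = 62/697 = 0.09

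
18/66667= 18/66667 = 0.00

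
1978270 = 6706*295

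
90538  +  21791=112329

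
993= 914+79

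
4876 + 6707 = 11583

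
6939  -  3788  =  3151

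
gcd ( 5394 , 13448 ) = 2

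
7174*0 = 0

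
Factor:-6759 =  - 3^2 * 751^1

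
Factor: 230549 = 11^1 * 20959^1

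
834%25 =9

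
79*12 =948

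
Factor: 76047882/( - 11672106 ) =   -  61^( - 1)*31891^ ( - 1)*12674647^1 = - 12674647/1945351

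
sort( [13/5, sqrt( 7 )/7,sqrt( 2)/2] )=[ sqrt( 7 )/7, sqrt( 2 )/2,13/5] 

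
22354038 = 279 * 80122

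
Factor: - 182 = - 2^1*7^1*13^1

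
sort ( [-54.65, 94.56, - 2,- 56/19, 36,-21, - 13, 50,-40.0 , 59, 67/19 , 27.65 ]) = [ - 54.65, - 40.0, - 21,-13,  -  56/19,-2,67/19,  27.65, 36, 50, 59, 94.56]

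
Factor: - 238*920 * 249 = -2^4*3^1 * 5^1 * 7^1 * 17^1 * 23^1*83^1 = - 54521040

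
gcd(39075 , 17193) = 1563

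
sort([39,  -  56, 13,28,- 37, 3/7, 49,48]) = [ - 56, - 37, 3/7, 13, 28, 39,48, 49]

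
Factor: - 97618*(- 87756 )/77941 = 2^3*3^1*41^( -1)*71^1  *  103^1*1901^ ( -1)*48809^1 =8566565208/77941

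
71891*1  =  71891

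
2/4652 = 1/2326 = 0.00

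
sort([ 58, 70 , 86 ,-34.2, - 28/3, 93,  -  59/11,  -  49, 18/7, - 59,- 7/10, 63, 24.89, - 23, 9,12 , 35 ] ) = [- 59, - 49, - 34.2,-23, - 28/3, - 59/11, - 7/10, 18/7, 9 , 12,24.89,35, 58,63,  70,86,93]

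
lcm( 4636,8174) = 310612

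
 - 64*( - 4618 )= 295552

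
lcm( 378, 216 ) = 1512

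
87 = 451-364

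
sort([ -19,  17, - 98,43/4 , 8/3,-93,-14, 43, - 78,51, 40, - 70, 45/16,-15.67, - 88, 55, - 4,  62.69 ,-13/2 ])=[-98, - 93,-88 ,-78 ,-70, - 19, - 15.67, - 14,-13/2,-4,8/3, 45/16, 43/4, 17, 40, 43, 51, 55, 62.69 ] 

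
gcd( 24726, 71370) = 78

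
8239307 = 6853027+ 1386280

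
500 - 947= - 447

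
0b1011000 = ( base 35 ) 2I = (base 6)224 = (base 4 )1120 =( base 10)88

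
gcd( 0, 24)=24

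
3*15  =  45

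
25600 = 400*64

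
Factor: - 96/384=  - 2^( - 2) = - 1/4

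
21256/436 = 48 + 82/109= 48.75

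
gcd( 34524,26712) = 252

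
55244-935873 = - 880629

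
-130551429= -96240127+-34311302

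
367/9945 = 367/9945 =0.04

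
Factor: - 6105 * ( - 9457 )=57734985 = 3^1*5^1 * 7^2*11^1*37^1*193^1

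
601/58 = 601/58 = 10.36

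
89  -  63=26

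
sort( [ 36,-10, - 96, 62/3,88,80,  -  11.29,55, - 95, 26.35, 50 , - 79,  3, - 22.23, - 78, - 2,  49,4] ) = [ - 96, - 95, - 79, - 78 , - 22.23, - 11.29,  -  10, - 2,  3, 4,62/3, 26.35,36,49,50,55, 80,88] 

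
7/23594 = 7/23594= 0.00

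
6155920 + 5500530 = 11656450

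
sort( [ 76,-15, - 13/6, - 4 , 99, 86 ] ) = [ - 15,-4,-13/6, 76, 86, 99]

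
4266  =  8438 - 4172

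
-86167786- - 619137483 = 532969697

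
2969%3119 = 2969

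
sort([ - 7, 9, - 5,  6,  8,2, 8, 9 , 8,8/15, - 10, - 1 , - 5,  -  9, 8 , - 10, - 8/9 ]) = [ - 10, - 10, -9,-7, - 5, - 5,-1, - 8/9,8/15,2 , 6, 8,  8,  8, 8  ,  9, 9]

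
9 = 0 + 9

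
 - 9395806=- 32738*287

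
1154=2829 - 1675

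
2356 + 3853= 6209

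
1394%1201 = 193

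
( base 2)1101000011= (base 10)835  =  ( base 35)nu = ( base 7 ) 2302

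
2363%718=209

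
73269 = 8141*9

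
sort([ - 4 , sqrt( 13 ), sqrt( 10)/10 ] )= [ - 4,sqrt( 10 ) /10, sqrt(13 ) ]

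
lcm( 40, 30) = 120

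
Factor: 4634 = 2^1*7^1*331^1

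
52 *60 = 3120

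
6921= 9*769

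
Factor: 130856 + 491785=3^1*207547^1 = 622641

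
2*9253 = 18506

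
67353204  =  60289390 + 7063814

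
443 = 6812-6369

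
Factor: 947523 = 3^1*131^1*2411^1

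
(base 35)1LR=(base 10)1987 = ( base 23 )3h9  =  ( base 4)133003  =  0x7C3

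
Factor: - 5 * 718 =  - 3590 =- 2^1*5^1*359^1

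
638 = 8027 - 7389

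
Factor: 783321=3^1*7^1* 11^1 * 3391^1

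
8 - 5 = 3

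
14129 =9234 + 4895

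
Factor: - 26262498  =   - 2^1*3^1* 601^1*7283^1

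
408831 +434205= 843036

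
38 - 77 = -39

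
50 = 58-8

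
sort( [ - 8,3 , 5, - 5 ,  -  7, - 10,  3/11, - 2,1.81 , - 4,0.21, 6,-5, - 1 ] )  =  [ - 10, - 8,-7, - 5,-5, - 4, - 2, - 1,  0.21 , 3/11,1.81,3,5,6]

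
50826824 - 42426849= 8399975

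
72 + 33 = 105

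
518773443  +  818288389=1337061832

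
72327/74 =72327/74  =  977.39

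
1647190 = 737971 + 909219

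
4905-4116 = 789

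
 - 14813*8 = - 118504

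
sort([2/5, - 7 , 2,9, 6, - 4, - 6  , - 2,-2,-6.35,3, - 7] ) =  [- 7,-7, - 6.35,- 6,- 4,  -  2, -2,2/5, 2 , 3,6,9]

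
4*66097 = 264388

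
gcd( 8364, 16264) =4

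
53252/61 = 872 + 60/61  =  872.98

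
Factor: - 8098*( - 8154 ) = 66031092  =  2^2*3^3 * 151^1*4049^1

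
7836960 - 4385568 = 3451392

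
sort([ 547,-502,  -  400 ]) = [ - 502, - 400, 547 ]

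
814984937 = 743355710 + 71629227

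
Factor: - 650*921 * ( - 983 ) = 2^1*3^1*5^2*13^1*307^1* 983^1 = 588472950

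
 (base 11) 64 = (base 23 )31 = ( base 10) 70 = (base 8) 106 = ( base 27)2G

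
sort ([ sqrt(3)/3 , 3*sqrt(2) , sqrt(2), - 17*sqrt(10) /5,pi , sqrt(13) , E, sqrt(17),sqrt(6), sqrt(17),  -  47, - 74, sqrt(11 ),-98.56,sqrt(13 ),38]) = [ - 98.56,-74, - 47, - 17 * sqrt (10 )/5,sqrt(3)/3,sqrt(  2), sqrt(6), E , pi,sqrt(11),sqrt( 13),sqrt(13),sqrt(17), sqrt ( 17) , 3 * sqrt(2),38 ] 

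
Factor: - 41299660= -2^2*5^1 *2064983^1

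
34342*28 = 961576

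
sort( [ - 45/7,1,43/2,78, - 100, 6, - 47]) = [ - 100, - 47,  -  45/7,1,6, 43/2, 78]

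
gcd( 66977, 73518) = 1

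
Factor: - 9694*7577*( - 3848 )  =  282641133424 = 2^4*13^1*37^2*131^1*7577^1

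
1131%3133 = 1131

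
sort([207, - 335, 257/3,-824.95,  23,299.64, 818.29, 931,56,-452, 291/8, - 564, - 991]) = [-991, - 824.95, - 564,-452 ,-335, 23 , 291/8,56,257/3, 207, 299.64, 818.29,931]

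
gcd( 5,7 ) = 1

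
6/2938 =3/1469 = 0.00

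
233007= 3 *77669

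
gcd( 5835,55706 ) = 1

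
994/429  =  2+136/429 = 2.32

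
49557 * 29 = 1437153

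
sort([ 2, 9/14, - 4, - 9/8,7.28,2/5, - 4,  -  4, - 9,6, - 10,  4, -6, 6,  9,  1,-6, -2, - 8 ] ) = [ - 10, - 9,  -  8, - 6, - 6, - 4, - 4,-4,-2,- 9/8,2/5, 9/14,1,2,4, 6, 6,7.28, 9 ]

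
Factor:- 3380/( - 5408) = 5/8=2^( - 3 ) * 5^1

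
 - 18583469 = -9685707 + -8897762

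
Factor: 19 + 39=2^1*29^1 = 58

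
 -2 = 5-7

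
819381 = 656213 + 163168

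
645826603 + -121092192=524734411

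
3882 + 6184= 10066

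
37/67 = 37/67 = 0.55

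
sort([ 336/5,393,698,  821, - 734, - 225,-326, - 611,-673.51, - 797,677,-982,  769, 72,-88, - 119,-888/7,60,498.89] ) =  [  -  982, - 797,-734,-673.51, - 611 , -326, - 225 ,-888/7, - 119, -88, 60,336/5,72,393,498.89,677,  698,769,821]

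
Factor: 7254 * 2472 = 17931888  =  2^4*3^3*13^1*31^1*103^1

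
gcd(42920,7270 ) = 10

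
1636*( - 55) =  - 89980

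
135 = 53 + 82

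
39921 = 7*5703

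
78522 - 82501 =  - 3979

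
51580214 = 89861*574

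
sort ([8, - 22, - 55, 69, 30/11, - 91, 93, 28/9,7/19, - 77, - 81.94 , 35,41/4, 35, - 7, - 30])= [  -  91, -81.94, - 77, - 55 , - 30, - 22, - 7, 7/19, 30/11, 28/9,8, 41/4, 35, 35,69, 93 ] 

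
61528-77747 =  - 16219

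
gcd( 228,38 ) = 38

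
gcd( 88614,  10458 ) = 18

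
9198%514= 460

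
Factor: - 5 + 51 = 2^1*23^1= 46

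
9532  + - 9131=401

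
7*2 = 14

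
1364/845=1 + 519/845 = 1.61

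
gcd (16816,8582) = 2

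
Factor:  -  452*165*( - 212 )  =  15810960 = 2^4*3^1*5^1*11^1 * 53^1 * 113^1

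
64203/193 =332 + 127/193 = 332.66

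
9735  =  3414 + 6321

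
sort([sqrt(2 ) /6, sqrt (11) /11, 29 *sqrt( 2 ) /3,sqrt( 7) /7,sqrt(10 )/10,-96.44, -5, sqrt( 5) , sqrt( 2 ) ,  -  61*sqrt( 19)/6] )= [ - 96.44,-61*sqrt(19)/6,-5, sqrt( 2 ) /6,sqrt(11 ) /11,sqrt(  10 ) /10, sqrt( 7) /7, sqrt(2 ), sqrt(5 )  ,  29 * sqrt(2 ) /3] 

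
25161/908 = 27 + 645/908= 27.71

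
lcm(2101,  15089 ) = 165979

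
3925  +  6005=9930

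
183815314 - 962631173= - 778815859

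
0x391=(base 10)913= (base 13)553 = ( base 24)1e1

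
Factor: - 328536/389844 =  - 2^1 * 3^3*7^( - 2) * 13^1*17^( - 1) = - 702/833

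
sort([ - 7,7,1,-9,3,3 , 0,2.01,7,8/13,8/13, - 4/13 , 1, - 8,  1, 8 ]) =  [-9, - 8, - 7, - 4/13,0,8/13,8/13, 1,1 , 1, 2.01 , 3,3,7,7,8]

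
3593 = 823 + 2770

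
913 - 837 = 76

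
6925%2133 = 526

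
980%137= 21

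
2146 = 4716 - 2570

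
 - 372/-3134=186/1567 = 0.12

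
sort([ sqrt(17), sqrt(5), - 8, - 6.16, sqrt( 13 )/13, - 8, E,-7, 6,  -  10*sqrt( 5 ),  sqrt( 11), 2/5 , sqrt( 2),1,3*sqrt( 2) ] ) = [ - 10*sqrt(5 ),-8, - 8,- 7, - 6.16,  sqrt ( 13) /13,2/5,1, sqrt( 2 ),sqrt( 5 ),E, sqrt( 11 ), sqrt( 17 ),  3*sqrt( 2 ),6 ]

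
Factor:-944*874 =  - 2^5*19^1*23^1*59^1 = - 825056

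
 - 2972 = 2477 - 5449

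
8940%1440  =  300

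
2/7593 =2/7593 =0.00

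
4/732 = 1/183 = 0.01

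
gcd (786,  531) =3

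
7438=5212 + 2226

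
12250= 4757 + 7493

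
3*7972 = 23916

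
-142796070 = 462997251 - 605793321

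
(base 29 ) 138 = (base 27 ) 17I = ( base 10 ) 936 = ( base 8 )1650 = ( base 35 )QQ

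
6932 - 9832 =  - 2900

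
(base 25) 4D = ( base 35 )38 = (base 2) 1110001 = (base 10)113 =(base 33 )3e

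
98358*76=7475208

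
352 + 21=373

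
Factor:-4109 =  - 7^1*587^1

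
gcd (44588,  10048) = 628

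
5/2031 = 5/2031 = 0.00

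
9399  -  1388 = 8011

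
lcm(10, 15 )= 30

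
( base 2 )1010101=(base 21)41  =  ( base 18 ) 4d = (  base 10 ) 85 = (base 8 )125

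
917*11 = 10087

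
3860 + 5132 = 8992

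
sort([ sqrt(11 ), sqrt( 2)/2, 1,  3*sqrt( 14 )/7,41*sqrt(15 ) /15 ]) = [ sqrt( 2 ) /2,  1,  3 * sqrt( 14 ) /7,  sqrt( 11 ), 41* sqrt (15)/15 ]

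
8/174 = 4/87 = 0.05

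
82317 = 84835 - 2518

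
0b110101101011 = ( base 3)11201020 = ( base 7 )13005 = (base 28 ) 4AJ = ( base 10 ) 3435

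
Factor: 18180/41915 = 2^2 * 3^2*83^(-1) = 36/83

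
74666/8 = 9333 + 1/4 = 9333.25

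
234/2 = 117 = 117.00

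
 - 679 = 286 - 965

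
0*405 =0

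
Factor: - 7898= - 2^1*11^1*359^1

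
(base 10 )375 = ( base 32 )bn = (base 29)cr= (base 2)101110111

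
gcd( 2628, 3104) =4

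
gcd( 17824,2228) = 2228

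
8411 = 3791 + 4620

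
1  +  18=19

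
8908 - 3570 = 5338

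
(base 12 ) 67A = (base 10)958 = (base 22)1lc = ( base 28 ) 166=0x3BE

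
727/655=1 + 72/655 = 1.11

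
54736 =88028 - 33292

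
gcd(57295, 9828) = 7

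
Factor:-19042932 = - 2^2*3^1*1586911^1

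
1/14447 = 1/14447 = 0.00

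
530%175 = 5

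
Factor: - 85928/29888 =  - 2^(- 3)*23^1 = -  23/8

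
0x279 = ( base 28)MH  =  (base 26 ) o9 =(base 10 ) 633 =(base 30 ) l3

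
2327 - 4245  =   - 1918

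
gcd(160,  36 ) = 4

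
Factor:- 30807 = -3^3*7^1 * 163^1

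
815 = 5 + 810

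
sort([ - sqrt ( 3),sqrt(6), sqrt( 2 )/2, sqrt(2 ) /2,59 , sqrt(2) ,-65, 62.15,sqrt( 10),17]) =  [ - 65 , - sqrt(3),  sqrt(2 ) /2, sqrt (2) /2,sqrt( 2), sqrt(6), sqrt(10 ),17 , 59, 62.15]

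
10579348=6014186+4565162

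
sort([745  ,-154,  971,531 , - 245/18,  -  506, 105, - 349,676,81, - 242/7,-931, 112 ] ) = [ - 931, - 506,-349,-154 , - 242/7, - 245/18, 81,105, 112, 531, 676,  745,971 ]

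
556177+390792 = 946969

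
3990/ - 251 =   -  16+ 26/251 = - 15.90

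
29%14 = 1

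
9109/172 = 52 + 165/172 = 52.96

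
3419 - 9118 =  - 5699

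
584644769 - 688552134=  - 103907365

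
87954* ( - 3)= - 263862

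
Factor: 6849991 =6849991^1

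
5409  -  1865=3544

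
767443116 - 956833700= - 189390584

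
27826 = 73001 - 45175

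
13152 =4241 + 8911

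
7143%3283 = 577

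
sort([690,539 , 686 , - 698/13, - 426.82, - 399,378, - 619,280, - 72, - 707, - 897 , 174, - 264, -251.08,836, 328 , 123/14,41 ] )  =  [ - 897, - 707,  -  619, - 426.82, -399, - 264, - 251.08, - 72, - 698/13,123/14,41, 174,280,328,378,539,686,690, 836] 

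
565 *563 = 318095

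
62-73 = - 11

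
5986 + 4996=10982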